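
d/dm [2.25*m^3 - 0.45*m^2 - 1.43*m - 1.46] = 6.75*m^2 - 0.9*m - 1.43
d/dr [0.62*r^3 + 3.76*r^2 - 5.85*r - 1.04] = 1.86*r^2 + 7.52*r - 5.85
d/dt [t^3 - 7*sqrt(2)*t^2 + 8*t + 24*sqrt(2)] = 3*t^2 - 14*sqrt(2)*t + 8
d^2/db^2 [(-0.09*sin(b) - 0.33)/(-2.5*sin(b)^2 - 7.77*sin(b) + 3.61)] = (-0.5625*sin(b)^5 - 6.50175*sin(b)^4 - 22.97925*sin(b)^3 - 21.98553*sin(b)^2 + 32.90571*sin(b) + 50.85156)/(2.5*sin(b)^2 + 7.77*sin(b) - 3.61)^3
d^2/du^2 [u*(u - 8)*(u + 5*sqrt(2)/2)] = 6*u - 16 + 5*sqrt(2)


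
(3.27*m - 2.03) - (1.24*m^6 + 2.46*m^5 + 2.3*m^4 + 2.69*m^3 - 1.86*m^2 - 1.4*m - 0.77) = -1.24*m^6 - 2.46*m^5 - 2.3*m^4 - 2.69*m^3 + 1.86*m^2 + 4.67*m - 1.26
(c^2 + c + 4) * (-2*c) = -2*c^3 - 2*c^2 - 8*c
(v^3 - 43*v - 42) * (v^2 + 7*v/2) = v^5 + 7*v^4/2 - 43*v^3 - 385*v^2/2 - 147*v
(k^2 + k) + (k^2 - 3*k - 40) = 2*k^2 - 2*k - 40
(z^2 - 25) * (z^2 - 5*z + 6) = z^4 - 5*z^3 - 19*z^2 + 125*z - 150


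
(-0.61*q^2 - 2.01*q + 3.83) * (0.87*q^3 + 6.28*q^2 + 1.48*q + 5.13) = -0.5307*q^5 - 5.5795*q^4 - 10.1935*q^3 + 17.9483*q^2 - 4.6429*q + 19.6479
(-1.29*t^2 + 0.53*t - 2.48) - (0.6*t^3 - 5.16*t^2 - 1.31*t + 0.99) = -0.6*t^3 + 3.87*t^2 + 1.84*t - 3.47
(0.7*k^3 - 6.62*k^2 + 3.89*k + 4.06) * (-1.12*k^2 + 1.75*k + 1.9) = -0.784*k^5 + 8.6394*k^4 - 14.6118*k^3 - 10.3177*k^2 + 14.496*k + 7.714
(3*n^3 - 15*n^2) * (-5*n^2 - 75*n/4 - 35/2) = -15*n^5 + 75*n^4/4 + 915*n^3/4 + 525*n^2/2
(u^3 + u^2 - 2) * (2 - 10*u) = -10*u^4 - 8*u^3 + 2*u^2 + 20*u - 4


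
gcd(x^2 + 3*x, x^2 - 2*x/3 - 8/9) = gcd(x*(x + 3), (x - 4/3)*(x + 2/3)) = 1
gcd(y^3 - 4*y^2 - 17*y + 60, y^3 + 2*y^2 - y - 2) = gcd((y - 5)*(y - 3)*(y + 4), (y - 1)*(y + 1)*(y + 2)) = 1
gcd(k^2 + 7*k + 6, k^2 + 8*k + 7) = k + 1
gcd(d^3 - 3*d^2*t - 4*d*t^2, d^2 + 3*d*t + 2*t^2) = d + t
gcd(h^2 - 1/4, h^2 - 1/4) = h^2 - 1/4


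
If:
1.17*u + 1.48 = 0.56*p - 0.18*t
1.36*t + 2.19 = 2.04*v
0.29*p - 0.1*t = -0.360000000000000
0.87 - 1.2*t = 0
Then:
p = -0.99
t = 0.72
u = -1.85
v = 1.56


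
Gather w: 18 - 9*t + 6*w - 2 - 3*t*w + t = -8*t + w*(6 - 3*t) + 16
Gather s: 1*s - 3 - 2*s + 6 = 3 - s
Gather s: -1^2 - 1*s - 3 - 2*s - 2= -3*s - 6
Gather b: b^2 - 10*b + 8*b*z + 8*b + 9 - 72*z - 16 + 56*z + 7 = b^2 + b*(8*z - 2) - 16*z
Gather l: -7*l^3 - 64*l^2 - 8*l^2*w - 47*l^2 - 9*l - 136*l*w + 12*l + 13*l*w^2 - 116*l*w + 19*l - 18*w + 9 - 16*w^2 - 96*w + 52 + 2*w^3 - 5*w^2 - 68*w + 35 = -7*l^3 + l^2*(-8*w - 111) + l*(13*w^2 - 252*w + 22) + 2*w^3 - 21*w^2 - 182*w + 96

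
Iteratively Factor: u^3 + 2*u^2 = (u + 2)*(u^2) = u*(u + 2)*(u)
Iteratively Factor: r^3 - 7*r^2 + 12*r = (r - 4)*(r^2 - 3*r) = (r - 4)*(r - 3)*(r)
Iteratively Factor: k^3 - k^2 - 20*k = (k)*(k^2 - k - 20) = k*(k - 5)*(k + 4)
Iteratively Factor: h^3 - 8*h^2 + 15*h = (h - 3)*(h^2 - 5*h) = (h - 5)*(h - 3)*(h)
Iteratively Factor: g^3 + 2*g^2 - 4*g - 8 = (g - 2)*(g^2 + 4*g + 4) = (g - 2)*(g + 2)*(g + 2)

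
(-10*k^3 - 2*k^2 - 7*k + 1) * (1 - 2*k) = 20*k^4 - 6*k^3 + 12*k^2 - 9*k + 1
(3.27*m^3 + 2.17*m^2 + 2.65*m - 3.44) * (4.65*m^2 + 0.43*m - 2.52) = 15.2055*m^5 + 11.4966*m^4 + 5.0152*m^3 - 20.3249*m^2 - 8.1572*m + 8.6688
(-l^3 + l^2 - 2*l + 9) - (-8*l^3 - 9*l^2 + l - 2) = 7*l^3 + 10*l^2 - 3*l + 11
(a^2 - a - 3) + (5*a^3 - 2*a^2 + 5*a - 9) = 5*a^3 - a^2 + 4*a - 12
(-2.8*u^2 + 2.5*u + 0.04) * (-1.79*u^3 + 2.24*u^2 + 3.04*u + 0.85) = 5.012*u^5 - 10.747*u^4 - 2.9836*u^3 + 5.3096*u^2 + 2.2466*u + 0.034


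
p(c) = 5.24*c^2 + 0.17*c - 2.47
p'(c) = 10.48*c + 0.17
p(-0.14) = -2.39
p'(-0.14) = -1.30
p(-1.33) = 6.57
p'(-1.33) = -13.77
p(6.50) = 220.02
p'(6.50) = 68.29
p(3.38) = 57.97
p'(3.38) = 35.59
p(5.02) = 130.43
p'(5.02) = 52.78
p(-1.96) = 17.33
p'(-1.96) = -20.37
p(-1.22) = 5.12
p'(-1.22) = -12.62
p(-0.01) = -2.47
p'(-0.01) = 0.07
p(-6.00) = 185.15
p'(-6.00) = -62.71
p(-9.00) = 420.44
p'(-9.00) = -94.15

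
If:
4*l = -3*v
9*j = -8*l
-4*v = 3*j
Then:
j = 0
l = 0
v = 0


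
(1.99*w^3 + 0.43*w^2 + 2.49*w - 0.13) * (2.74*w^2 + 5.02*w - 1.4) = 5.4526*w^5 + 11.168*w^4 + 6.1952*w^3 + 11.5416*w^2 - 4.1386*w + 0.182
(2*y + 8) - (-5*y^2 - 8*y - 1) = 5*y^2 + 10*y + 9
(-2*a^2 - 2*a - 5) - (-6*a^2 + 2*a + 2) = 4*a^2 - 4*a - 7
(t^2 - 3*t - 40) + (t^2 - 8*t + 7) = 2*t^2 - 11*t - 33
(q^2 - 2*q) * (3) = 3*q^2 - 6*q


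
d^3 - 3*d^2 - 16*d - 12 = (d - 6)*(d + 1)*(d + 2)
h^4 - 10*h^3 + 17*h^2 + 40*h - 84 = (h - 7)*(h - 3)*(h - 2)*(h + 2)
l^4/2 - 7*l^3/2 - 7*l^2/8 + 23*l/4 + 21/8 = (l/2 + 1/2)*(l - 7)*(l - 3/2)*(l + 1/2)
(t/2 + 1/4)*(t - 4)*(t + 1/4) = t^3/2 - 13*t^2/8 - 23*t/16 - 1/4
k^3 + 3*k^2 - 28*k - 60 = (k - 5)*(k + 2)*(k + 6)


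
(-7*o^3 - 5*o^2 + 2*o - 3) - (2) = -7*o^3 - 5*o^2 + 2*o - 5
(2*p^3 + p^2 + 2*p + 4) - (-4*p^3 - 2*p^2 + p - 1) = 6*p^3 + 3*p^2 + p + 5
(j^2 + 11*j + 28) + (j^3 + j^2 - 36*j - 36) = j^3 + 2*j^2 - 25*j - 8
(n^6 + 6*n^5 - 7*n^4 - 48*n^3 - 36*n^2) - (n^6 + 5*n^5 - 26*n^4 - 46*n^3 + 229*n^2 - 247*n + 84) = n^5 + 19*n^4 - 2*n^3 - 265*n^2 + 247*n - 84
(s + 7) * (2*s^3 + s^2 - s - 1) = 2*s^4 + 15*s^3 + 6*s^2 - 8*s - 7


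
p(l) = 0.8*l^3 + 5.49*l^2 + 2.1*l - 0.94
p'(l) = 2.4*l^2 + 10.98*l + 2.1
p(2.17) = 37.64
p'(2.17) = 37.23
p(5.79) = 350.55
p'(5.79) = 146.13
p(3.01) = 76.94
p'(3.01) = 56.89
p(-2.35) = 14.06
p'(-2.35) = -10.45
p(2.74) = 62.49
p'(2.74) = 50.20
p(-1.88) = 9.20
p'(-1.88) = -10.06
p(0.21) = -0.25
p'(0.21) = 4.51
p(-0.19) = -1.15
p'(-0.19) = 0.10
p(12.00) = 2197.22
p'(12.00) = 479.46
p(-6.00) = 11.30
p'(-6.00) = 22.62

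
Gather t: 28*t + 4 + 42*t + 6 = 70*t + 10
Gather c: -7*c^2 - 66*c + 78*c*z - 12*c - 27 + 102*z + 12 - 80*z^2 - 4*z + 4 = -7*c^2 + c*(78*z - 78) - 80*z^2 + 98*z - 11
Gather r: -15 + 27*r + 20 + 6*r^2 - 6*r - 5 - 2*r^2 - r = 4*r^2 + 20*r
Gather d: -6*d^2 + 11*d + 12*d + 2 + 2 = -6*d^2 + 23*d + 4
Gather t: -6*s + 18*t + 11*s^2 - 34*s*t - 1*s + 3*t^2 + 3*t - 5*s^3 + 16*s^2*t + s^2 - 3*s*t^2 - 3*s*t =-5*s^3 + 12*s^2 - 7*s + t^2*(3 - 3*s) + t*(16*s^2 - 37*s + 21)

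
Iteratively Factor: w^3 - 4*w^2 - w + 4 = (w - 4)*(w^2 - 1) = (w - 4)*(w + 1)*(w - 1)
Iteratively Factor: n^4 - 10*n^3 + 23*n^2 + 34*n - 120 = (n - 3)*(n^3 - 7*n^2 + 2*n + 40) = (n - 4)*(n - 3)*(n^2 - 3*n - 10) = (n - 4)*(n - 3)*(n + 2)*(n - 5)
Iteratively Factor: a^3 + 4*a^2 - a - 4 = (a - 1)*(a^2 + 5*a + 4) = (a - 1)*(a + 4)*(a + 1)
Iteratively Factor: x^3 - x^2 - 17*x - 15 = (x + 1)*(x^2 - 2*x - 15) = (x - 5)*(x + 1)*(x + 3)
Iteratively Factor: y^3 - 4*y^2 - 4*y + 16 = (y - 2)*(y^2 - 2*y - 8) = (y - 2)*(y + 2)*(y - 4)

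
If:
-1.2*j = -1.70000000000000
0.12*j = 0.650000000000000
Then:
No Solution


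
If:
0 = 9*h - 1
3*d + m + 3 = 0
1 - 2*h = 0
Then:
No Solution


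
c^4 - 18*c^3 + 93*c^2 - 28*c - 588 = (c - 7)^2*(c - 6)*(c + 2)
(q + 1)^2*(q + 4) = q^3 + 6*q^2 + 9*q + 4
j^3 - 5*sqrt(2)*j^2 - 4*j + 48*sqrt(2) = (j - 4*sqrt(2))*(j - 3*sqrt(2))*(j + 2*sqrt(2))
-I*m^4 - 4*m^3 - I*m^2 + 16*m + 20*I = (m - 2)*(m + 2)*(m - 5*I)*(-I*m + 1)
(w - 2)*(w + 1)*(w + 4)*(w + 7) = w^4 + 10*w^3 + 15*w^2 - 50*w - 56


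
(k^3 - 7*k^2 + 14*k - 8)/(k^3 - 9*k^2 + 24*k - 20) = (k^2 - 5*k + 4)/(k^2 - 7*k + 10)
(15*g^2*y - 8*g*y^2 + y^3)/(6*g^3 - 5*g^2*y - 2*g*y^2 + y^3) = y*(-5*g + y)/(-2*g^2 + g*y + y^2)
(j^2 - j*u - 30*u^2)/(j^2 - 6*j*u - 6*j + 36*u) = (j + 5*u)/(j - 6)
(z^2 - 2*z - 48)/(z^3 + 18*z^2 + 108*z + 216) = (z - 8)/(z^2 + 12*z + 36)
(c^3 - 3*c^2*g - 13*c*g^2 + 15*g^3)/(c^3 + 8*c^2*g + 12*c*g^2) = (c^3 - 3*c^2*g - 13*c*g^2 + 15*g^3)/(c*(c^2 + 8*c*g + 12*g^2))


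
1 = 1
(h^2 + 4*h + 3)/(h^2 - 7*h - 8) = (h + 3)/(h - 8)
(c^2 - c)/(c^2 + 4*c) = (c - 1)/(c + 4)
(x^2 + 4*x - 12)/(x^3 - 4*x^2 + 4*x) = (x + 6)/(x*(x - 2))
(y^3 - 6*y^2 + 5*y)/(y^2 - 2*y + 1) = y*(y - 5)/(y - 1)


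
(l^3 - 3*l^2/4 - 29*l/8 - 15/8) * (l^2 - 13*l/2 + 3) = l^5 - 29*l^4/4 + 17*l^3/4 + 311*l^2/16 + 21*l/16 - 45/8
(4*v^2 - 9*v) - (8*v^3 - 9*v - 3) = -8*v^3 + 4*v^2 + 3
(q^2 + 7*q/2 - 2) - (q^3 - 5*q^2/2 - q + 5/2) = -q^3 + 7*q^2/2 + 9*q/2 - 9/2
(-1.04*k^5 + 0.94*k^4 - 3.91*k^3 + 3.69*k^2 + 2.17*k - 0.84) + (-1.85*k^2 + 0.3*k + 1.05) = -1.04*k^5 + 0.94*k^4 - 3.91*k^3 + 1.84*k^2 + 2.47*k + 0.21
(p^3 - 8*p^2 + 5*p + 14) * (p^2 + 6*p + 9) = p^5 - 2*p^4 - 34*p^3 - 28*p^2 + 129*p + 126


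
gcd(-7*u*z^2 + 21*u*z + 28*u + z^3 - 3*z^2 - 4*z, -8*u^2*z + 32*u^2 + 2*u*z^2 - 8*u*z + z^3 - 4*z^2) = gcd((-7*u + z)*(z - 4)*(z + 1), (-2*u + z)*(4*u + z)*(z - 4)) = z - 4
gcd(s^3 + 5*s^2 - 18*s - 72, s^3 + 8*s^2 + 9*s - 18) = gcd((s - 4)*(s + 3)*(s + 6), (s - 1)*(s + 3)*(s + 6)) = s^2 + 9*s + 18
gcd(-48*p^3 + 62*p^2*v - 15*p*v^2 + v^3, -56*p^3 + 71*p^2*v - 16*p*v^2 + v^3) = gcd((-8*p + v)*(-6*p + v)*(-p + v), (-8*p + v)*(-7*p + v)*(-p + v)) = 8*p^2 - 9*p*v + v^2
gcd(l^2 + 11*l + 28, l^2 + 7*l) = l + 7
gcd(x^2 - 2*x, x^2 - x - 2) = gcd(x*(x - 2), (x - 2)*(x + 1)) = x - 2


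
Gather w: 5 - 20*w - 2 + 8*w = 3 - 12*w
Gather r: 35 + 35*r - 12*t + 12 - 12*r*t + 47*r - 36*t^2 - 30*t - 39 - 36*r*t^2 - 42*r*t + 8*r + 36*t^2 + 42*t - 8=r*(-36*t^2 - 54*t + 90)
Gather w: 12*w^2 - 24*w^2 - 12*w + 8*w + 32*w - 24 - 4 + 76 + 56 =-12*w^2 + 28*w + 104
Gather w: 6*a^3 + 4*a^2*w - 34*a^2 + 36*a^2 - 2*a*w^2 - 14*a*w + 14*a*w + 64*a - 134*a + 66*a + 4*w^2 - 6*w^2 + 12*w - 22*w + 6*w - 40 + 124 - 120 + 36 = 6*a^3 + 2*a^2 - 4*a + w^2*(-2*a - 2) + w*(4*a^2 - 4)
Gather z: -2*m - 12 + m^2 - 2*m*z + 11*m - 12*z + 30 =m^2 + 9*m + z*(-2*m - 12) + 18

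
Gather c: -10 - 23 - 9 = -42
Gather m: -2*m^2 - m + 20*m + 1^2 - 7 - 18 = -2*m^2 + 19*m - 24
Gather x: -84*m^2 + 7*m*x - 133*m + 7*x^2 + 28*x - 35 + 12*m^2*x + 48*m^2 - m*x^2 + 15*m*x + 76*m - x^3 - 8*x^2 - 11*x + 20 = -36*m^2 - 57*m - x^3 + x^2*(-m - 1) + x*(12*m^2 + 22*m + 17) - 15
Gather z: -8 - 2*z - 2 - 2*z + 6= -4*z - 4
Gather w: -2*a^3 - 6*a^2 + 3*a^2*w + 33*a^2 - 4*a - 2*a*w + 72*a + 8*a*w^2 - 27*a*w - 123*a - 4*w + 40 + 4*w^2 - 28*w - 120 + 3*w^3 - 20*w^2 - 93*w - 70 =-2*a^3 + 27*a^2 - 55*a + 3*w^3 + w^2*(8*a - 16) + w*(3*a^2 - 29*a - 125) - 150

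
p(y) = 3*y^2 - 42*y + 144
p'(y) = 6*y - 42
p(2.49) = 58.02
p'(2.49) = -27.06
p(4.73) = 12.46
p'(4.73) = -13.62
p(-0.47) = 164.40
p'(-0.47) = -44.82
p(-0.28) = 156.00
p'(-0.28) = -43.68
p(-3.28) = 314.04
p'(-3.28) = -61.68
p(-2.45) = 264.91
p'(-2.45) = -56.70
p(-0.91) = 184.70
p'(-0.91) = -47.46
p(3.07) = 43.33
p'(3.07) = -23.58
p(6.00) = 0.00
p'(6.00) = -6.00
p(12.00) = 72.00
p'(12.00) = 30.00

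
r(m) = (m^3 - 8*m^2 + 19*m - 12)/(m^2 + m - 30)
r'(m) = (-2*m - 1)*(m^3 - 8*m^2 + 19*m - 12)/(m^2 + m - 30)^2 + (3*m^2 - 16*m + 19)/(m^2 + m - 30) = (m^4 + 2*m^3 - 117*m^2 + 504*m - 558)/(m^4 + 2*m^3 - 59*m^2 - 60*m + 900)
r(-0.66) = 0.94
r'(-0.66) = -1.03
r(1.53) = -0.07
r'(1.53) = -0.07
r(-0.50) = 0.78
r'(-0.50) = -0.92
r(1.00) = 0.00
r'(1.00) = -0.21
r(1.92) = -0.08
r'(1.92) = 0.01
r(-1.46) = 2.04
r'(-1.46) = -1.80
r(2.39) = -0.06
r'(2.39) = 0.08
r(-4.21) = 18.71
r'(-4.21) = -16.88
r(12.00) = 6.29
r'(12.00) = 0.81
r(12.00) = 6.29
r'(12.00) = 0.81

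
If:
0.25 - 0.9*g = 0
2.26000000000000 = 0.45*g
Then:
No Solution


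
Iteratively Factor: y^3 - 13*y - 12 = (y + 3)*(y^2 - 3*y - 4) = (y + 1)*(y + 3)*(y - 4)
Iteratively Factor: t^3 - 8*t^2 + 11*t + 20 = (t - 5)*(t^2 - 3*t - 4) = (t - 5)*(t + 1)*(t - 4)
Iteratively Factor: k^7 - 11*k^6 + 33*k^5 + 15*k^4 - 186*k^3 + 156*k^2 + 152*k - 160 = (k + 2)*(k^6 - 13*k^5 + 59*k^4 - 103*k^3 + 20*k^2 + 116*k - 80) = (k - 2)*(k + 2)*(k^5 - 11*k^4 + 37*k^3 - 29*k^2 - 38*k + 40) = (k - 2)^2*(k + 2)*(k^4 - 9*k^3 + 19*k^2 + 9*k - 20) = (k - 2)^2*(k - 1)*(k + 2)*(k^3 - 8*k^2 + 11*k + 20) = (k - 2)^2*(k - 1)*(k + 1)*(k + 2)*(k^2 - 9*k + 20) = (k - 5)*(k - 2)^2*(k - 1)*(k + 1)*(k + 2)*(k - 4)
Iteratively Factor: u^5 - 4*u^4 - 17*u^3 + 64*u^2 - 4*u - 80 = (u - 2)*(u^4 - 2*u^3 - 21*u^2 + 22*u + 40) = (u - 2)^2*(u^3 - 21*u - 20) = (u - 2)^2*(u + 1)*(u^2 - u - 20) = (u - 2)^2*(u + 1)*(u + 4)*(u - 5)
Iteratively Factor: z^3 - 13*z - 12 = (z - 4)*(z^2 + 4*z + 3) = (z - 4)*(z + 3)*(z + 1)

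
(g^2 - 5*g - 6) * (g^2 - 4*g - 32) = g^4 - 9*g^3 - 18*g^2 + 184*g + 192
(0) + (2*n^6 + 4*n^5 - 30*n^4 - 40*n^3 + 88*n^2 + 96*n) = 2*n^6 + 4*n^5 - 30*n^4 - 40*n^3 + 88*n^2 + 96*n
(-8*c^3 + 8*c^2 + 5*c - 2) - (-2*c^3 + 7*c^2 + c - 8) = -6*c^3 + c^2 + 4*c + 6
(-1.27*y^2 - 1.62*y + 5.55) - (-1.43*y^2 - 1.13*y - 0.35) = 0.16*y^2 - 0.49*y + 5.9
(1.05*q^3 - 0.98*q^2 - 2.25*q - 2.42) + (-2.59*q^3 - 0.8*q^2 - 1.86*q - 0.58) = -1.54*q^3 - 1.78*q^2 - 4.11*q - 3.0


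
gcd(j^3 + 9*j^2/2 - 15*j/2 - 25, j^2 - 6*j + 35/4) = j - 5/2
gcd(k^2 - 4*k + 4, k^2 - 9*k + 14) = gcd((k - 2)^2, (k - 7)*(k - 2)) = k - 2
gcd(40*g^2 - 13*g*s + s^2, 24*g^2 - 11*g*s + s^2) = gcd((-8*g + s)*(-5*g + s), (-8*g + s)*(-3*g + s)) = -8*g + s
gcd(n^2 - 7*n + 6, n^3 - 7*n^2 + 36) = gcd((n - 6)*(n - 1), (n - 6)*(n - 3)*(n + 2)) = n - 6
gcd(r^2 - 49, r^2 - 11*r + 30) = 1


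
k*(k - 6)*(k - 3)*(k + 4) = k^4 - 5*k^3 - 18*k^2 + 72*k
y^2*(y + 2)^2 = y^4 + 4*y^3 + 4*y^2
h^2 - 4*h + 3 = (h - 3)*(h - 1)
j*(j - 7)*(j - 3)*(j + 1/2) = j^4 - 19*j^3/2 + 16*j^2 + 21*j/2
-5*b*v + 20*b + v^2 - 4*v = (-5*b + v)*(v - 4)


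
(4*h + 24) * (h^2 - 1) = 4*h^3 + 24*h^2 - 4*h - 24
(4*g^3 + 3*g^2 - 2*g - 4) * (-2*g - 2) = -8*g^4 - 14*g^3 - 2*g^2 + 12*g + 8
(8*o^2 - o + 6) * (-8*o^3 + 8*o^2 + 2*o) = -64*o^5 + 72*o^4 - 40*o^3 + 46*o^2 + 12*o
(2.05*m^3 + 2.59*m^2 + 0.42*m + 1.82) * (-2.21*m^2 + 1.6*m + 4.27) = -4.5305*m^5 - 2.4439*m^4 + 11.9693*m^3 + 7.7091*m^2 + 4.7054*m + 7.7714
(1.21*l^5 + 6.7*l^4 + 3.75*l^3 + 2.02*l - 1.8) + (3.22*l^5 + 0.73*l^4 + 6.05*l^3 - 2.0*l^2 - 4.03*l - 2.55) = 4.43*l^5 + 7.43*l^4 + 9.8*l^3 - 2.0*l^2 - 2.01*l - 4.35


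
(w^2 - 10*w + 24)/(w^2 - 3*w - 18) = (w - 4)/(w + 3)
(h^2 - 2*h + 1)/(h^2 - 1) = (h - 1)/(h + 1)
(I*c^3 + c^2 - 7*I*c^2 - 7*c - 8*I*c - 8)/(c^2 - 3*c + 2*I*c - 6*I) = (I*c^3 + c^2*(1 - 7*I) - c*(7 + 8*I) - 8)/(c^2 + c*(-3 + 2*I) - 6*I)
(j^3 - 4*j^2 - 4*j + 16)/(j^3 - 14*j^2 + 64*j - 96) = (j^2 - 4)/(j^2 - 10*j + 24)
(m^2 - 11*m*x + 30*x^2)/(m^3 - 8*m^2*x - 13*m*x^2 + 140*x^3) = (-m + 6*x)/(-m^2 + 3*m*x + 28*x^2)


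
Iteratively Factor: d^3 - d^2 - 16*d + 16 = (d - 1)*(d^2 - 16) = (d - 4)*(d - 1)*(d + 4)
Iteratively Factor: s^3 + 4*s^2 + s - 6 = (s + 2)*(s^2 + 2*s - 3) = (s + 2)*(s + 3)*(s - 1)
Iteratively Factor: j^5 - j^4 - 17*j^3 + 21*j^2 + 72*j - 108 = (j + 3)*(j^4 - 4*j^3 - 5*j^2 + 36*j - 36) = (j - 2)*(j + 3)*(j^3 - 2*j^2 - 9*j + 18) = (j - 3)*(j - 2)*(j + 3)*(j^2 + j - 6) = (j - 3)*(j - 2)*(j + 3)^2*(j - 2)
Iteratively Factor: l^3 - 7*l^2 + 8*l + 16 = (l - 4)*(l^2 - 3*l - 4) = (l - 4)^2*(l + 1)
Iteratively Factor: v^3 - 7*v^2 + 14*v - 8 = (v - 2)*(v^2 - 5*v + 4) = (v - 2)*(v - 1)*(v - 4)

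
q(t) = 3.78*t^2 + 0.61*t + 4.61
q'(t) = 7.56*t + 0.61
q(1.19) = 10.69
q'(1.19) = 9.61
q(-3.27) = 43.03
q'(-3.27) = -24.11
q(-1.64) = 13.78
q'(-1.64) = -11.79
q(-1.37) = 10.87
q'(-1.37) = -9.75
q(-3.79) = 56.59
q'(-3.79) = -28.04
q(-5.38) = 110.74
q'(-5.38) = -40.06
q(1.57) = 14.89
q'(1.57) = 12.48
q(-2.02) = 18.80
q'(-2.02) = -14.66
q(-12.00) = 541.61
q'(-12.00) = -90.11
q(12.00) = 556.25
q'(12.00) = 91.33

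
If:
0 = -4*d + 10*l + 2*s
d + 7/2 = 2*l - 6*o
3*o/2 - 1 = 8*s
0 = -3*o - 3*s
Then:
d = -777/38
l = -155/19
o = 2/19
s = -2/19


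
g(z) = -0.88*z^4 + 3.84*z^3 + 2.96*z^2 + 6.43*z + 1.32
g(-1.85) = -35.07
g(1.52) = 26.72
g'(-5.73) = 1012.97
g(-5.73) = -1609.41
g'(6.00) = -303.65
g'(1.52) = 29.68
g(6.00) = -164.58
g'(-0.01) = 6.37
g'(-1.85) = 57.19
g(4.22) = 90.67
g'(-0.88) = 12.54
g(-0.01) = 1.26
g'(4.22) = -27.97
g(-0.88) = -5.19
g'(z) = -3.52*z^3 + 11.52*z^2 + 5.92*z + 6.43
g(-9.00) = -8389.83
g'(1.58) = 30.66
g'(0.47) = 11.39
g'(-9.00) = 3452.35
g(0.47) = 5.35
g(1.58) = 28.53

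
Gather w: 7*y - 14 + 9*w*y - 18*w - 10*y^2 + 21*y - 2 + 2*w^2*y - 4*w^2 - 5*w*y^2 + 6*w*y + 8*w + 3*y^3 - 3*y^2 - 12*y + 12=w^2*(2*y - 4) + w*(-5*y^2 + 15*y - 10) + 3*y^3 - 13*y^2 + 16*y - 4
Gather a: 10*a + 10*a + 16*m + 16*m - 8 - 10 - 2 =20*a + 32*m - 20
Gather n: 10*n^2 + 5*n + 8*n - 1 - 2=10*n^2 + 13*n - 3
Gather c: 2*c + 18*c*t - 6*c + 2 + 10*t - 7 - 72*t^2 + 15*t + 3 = c*(18*t - 4) - 72*t^2 + 25*t - 2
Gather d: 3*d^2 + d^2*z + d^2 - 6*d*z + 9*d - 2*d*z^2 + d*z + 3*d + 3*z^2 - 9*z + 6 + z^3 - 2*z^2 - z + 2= d^2*(z + 4) + d*(-2*z^2 - 5*z + 12) + z^3 + z^2 - 10*z + 8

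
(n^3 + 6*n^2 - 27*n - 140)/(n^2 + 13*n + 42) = (n^2 - n - 20)/(n + 6)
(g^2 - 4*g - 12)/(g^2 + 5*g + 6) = (g - 6)/(g + 3)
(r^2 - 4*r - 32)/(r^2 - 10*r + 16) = (r + 4)/(r - 2)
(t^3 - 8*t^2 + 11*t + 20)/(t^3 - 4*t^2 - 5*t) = (t - 4)/t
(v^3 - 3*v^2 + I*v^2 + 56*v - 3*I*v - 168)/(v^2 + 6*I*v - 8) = (v^3 + v^2*(-3 + I) + v*(56 - 3*I) - 168)/(v^2 + 6*I*v - 8)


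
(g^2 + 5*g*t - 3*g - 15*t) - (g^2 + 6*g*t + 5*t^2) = -g*t - 3*g - 5*t^2 - 15*t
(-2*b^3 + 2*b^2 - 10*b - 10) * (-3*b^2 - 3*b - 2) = 6*b^5 + 28*b^3 + 56*b^2 + 50*b + 20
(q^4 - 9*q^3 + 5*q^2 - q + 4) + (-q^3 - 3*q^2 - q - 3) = q^4 - 10*q^3 + 2*q^2 - 2*q + 1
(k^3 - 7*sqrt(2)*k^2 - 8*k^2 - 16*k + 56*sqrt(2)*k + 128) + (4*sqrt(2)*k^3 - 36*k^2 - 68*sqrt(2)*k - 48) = k^3 + 4*sqrt(2)*k^3 - 44*k^2 - 7*sqrt(2)*k^2 - 12*sqrt(2)*k - 16*k + 80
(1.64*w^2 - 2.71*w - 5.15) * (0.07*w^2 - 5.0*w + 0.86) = 0.1148*w^4 - 8.3897*w^3 + 14.5999*w^2 + 23.4194*w - 4.429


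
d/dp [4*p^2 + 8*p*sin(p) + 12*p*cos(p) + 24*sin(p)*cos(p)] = -12*p*sin(p) + 8*p*cos(p) + 8*p + 8*sin(p) + 12*cos(p) + 24*cos(2*p)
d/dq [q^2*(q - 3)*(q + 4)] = q*(4*q^2 + 3*q - 24)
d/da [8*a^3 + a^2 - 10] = 2*a*(12*a + 1)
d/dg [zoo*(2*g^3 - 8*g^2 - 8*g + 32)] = zoo*(g^2 + g + 1)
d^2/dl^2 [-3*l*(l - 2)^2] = 24 - 18*l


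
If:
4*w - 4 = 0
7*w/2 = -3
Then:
No Solution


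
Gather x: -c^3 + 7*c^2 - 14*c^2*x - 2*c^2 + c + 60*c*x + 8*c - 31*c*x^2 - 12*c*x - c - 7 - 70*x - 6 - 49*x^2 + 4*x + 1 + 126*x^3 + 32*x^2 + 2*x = -c^3 + 5*c^2 + 8*c + 126*x^3 + x^2*(-31*c - 17) + x*(-14*c^2 + 48*c - 64) - 12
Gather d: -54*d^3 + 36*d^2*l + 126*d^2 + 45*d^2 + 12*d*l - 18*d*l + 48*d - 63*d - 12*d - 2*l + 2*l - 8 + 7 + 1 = -54*d^3 + d^2*(36*l + 171) + d*(-6*l - 27)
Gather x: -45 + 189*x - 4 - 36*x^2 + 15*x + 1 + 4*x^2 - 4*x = -32*x^2 + 200*x - 48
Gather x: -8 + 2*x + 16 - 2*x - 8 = 0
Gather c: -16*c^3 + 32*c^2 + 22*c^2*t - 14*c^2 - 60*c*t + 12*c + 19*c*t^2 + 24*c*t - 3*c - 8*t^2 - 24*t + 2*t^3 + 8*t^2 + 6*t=-16*c^3 + c^2*(22*t + 18) + c*(19*t^2 - 36*t + 9) + 2*t^3 - 18*t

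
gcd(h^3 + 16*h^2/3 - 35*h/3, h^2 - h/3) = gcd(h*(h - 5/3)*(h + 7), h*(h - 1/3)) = h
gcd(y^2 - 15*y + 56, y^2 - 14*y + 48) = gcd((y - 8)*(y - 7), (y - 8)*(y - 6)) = y - 8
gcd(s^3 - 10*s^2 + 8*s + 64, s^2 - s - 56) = s - 8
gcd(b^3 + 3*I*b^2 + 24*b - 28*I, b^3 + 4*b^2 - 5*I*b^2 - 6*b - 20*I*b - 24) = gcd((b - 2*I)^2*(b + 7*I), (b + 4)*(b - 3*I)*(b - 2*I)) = b - 2*I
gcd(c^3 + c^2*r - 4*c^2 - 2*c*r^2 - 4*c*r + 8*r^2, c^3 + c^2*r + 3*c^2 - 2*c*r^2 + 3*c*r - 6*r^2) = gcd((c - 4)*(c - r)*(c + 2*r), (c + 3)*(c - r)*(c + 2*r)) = -c^2 - c*r + 2*r^2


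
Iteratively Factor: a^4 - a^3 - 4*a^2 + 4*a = (a)*(a^3 - a^2 - 4*a + 4) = a*(a - 1)*(a^2 - 4) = a*(a - 1)*(a + 2)*(a - 2)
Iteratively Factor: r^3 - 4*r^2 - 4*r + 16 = (r - 2)*(r^2 - 2*r - 8) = (r - 4)*(r - 2)*(r + 2)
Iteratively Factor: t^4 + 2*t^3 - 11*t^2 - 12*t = (t + 4)*(t^3 - 2*t^2 - 3*t) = t*(t + 4)*(t^2 - 2*t - 3) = t*(t + 1)*(t + 4)*(t - 3)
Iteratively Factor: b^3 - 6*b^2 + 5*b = (b - 5)*(b^2 - b) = b*(b - 5)*(b - 1)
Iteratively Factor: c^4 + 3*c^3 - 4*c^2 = (c)*(c^3 + 3*c^2 - 4*c) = c*(c + 4)*(c^2 - c) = c^2*(c + 4)*(c - 1)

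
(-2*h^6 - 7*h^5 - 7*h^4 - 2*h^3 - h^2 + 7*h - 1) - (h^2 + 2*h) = -2*h^6 - 7*h^5 - 7*h^4 - 2*h^3 - 2*h^2 + 5*h - 1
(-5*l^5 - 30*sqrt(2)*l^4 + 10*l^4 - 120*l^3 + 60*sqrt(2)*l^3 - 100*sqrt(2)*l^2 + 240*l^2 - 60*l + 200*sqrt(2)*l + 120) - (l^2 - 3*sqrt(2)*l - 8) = -5*l^5 - 30*sqrt(2)*l^4 + 10*l^4 - 120*l^3 + 60*sqrt(2)*l^3 - 100*sqrt(2)*l^2 + 239*l^2 - 60*l + 203*sqrt(2)*l + 128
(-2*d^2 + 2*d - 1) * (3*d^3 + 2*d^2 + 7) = -6*d^5 + 2*d^4 + d^3 - 16*d^2 + 14*d - 7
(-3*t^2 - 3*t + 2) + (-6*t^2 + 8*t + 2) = -9*t^2 + 5*t + 4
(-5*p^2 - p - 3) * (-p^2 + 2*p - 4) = 5*p^4 - 9*p^3 + 21*p^2 - 2*p + 12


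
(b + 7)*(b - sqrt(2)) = b^2 - sqrt(2)*b + 7*b - 7*sqrt(2)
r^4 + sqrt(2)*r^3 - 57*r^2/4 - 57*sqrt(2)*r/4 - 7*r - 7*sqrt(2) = (r - 4)*(r + 1/2)*(r + 7/2)*(r + sqrt(2))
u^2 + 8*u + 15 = (u + 3)*(u + 5)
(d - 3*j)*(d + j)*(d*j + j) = d^3*j - 2*d^2*j^2 + d^2*j - 3*d*j^3 - 2*d*j^2 - 3*j^3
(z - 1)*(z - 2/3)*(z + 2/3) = z^3 - z^2 - 4*z/9 + 4/9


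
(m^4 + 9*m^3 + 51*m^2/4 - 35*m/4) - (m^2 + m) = m^4 + 9*m^3 + 47*m^2/4 - 39*m/4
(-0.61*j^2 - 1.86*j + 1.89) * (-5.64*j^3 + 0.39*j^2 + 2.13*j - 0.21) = 3.4404*j^5 + 10.2525*j^4 - 12.6843*j^3 - 3.0966*j^2 + 4.4163*j - 0.3969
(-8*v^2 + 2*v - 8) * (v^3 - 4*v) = -8*v^5 + 2*v^4 + 24*v^3 - 8*v^2 + 32*v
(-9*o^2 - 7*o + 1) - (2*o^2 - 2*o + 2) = -11*o^2 - 5*o - 1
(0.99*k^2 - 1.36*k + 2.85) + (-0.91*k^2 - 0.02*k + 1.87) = 0.08*k^2 - 1.38*k + 4.72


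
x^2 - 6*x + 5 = (x - 5)*(x - 1)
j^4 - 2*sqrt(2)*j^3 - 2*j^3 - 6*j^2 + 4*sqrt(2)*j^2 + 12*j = j*(j - 2)*(j - 3*sqrt(2))*(j + sqrt(2))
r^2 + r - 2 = (r - 1)*(r + 2)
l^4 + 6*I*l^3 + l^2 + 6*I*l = l*(l - I)*(l + I)*(l + 6*I)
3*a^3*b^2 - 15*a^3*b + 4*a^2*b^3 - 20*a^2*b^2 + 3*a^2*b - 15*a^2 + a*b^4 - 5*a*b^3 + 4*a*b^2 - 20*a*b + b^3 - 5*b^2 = (a + b)*(3*a + b)*(b - 5)*(a*b + 1)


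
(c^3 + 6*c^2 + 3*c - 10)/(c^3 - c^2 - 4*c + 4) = (c + 5)/(c - 2)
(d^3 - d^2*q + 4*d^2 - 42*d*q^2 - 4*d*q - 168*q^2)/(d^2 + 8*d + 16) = (d^2 - d*q - 42*q^2)/(d + 4)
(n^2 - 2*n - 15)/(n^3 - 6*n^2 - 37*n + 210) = (n + 3)/(n^2 - n - 42)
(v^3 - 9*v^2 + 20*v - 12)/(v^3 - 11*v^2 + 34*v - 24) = (v - 2)/(v - 4)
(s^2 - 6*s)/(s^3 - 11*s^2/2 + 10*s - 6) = 2*s*(s - 6)/(2*s^3 - 11*s^2 + 20*s - 12)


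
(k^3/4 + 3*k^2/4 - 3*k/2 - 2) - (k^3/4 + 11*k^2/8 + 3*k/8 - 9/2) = -5*k^2/8 - 15*k/8 + 5/2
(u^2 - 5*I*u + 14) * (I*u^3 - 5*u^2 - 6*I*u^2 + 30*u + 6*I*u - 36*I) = I*u^5 - 6*I*u^4 + 45*I*u^3 - 40*u^2 - 270*I*u^2 + 240*u + 84*I*u - 504*I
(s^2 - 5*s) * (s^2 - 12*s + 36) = s^4 - 17*s^3 + 96*s^2 - 180*s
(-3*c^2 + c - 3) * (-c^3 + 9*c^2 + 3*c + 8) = 3*c^5 - 28*c^4 + 3*c^3 - 48*c^2 - c - 24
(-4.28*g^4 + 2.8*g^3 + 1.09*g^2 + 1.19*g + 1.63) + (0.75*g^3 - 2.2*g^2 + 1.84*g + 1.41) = -4.28*g^4 + 3.55*g^3 - 1.11*g^2 + 3.03*g + 3.04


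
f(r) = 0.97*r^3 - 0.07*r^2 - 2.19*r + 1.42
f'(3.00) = 23.58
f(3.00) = 20.41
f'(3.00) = 23.58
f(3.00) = 20.41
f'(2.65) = 17.87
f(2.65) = 13.18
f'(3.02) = 23.93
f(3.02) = 20.89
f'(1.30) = 2.55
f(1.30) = 0.59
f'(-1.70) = 6.46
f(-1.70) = 0.18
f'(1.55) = 4.58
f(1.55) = 1.47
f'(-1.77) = 7.17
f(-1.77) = -0.30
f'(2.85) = 21.05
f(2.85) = 17.06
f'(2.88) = 21.54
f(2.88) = 17.70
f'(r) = 2.91*r^2 - 0.14*r - 2.19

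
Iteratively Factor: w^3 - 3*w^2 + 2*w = (w - 1)*(w^2 - 2*w) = (w - 2)*(w - 1)*(w)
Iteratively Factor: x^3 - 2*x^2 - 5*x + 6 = (x + 2)*(x^2 - 4*x + 3) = (x - 3)*(x + 2)*(x - 1)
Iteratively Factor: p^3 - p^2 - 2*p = (p + 1)*(p^2 - 2*p) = p*(p + 1)*(p - 2)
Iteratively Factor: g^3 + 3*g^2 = (g)*(g^2 + 3*g) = g^2*(g + 3)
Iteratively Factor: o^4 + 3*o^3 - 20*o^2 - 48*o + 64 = (o + 4)*(o^3 - o^2 - 16*o + 16) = (o + 4)^2*(o^2 - 5*o + 4) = (o - 4)*(o + 4)^2*(o - 1)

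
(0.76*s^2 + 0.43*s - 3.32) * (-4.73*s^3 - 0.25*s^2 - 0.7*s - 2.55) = -3.5948*s^5 - 2.2239*s^4 + 15.0641*s^3 - 1.409*s^2 + 1.2275*s + 8.466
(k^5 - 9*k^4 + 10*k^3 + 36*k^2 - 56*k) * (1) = k^5 - 9*k^4 + 10*k^3 + 36*k^2 - 56*k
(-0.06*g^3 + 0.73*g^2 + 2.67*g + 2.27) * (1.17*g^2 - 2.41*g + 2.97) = -0.0702*g^5 + 0.9987*g^4 + 1.1864*g^3 - 1.6107*g^2 + 2.4592*g + 6.7419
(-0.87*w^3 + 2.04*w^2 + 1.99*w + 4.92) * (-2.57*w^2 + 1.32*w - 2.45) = 2.2359*w^5 - 6.3912*w^4 - 0.29*w^3 - 15.0156*w^2 + 1.6189*w - 12.054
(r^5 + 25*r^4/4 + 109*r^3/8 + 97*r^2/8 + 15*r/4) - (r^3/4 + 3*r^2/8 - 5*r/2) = r^5 + 25*r^4/4 + 107*r^3/8 + 47*r^2/4 + 25*r/4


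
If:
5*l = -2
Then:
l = -2/5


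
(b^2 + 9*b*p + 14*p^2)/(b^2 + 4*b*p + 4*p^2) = (b + 7*p)/(b + 2*p)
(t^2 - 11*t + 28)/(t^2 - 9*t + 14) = (t - 4)/(t - 2)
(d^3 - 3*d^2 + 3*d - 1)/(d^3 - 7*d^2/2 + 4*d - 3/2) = 2*(d - 1)/(2*d - 3)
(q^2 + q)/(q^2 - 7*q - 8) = q/(q - 8)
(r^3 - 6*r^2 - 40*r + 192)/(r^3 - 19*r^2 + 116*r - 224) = (r + 6)/(r - 7)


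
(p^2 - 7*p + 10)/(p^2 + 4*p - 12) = (p - 5)/(p + 6)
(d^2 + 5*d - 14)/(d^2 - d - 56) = (d - 2)/(d - 8)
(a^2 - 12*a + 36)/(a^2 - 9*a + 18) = (a - 6)/(a - 3)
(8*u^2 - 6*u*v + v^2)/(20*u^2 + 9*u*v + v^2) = (8*u^2 - 6*u*v + v^2)/(20*u^2 + 9*u*v + v^2)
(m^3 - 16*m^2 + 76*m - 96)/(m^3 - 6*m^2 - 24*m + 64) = (m - 6)/(m + 4)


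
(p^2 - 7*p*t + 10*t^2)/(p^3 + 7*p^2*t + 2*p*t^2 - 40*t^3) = (p - 5*t)/(p^2 + 9*p*t + 20*t^2)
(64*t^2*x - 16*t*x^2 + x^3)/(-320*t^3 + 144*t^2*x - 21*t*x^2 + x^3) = x/(-5*t + x)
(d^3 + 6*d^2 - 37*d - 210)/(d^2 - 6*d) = d + 12 + 35/d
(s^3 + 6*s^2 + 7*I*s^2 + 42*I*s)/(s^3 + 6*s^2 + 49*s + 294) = s/(s - 7*I)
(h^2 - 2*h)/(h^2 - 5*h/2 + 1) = 2*h/(2*h - 1)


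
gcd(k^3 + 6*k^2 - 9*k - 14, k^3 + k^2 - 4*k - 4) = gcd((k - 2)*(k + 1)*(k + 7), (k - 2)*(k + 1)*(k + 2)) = k^2 - k - 2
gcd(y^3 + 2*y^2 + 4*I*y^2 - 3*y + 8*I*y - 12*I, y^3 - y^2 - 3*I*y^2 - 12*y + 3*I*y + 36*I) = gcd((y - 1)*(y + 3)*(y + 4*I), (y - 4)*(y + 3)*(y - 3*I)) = y + 3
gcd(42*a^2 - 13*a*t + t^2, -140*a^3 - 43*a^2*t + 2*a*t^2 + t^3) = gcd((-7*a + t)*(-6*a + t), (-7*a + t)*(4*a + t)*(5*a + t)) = -7*a + t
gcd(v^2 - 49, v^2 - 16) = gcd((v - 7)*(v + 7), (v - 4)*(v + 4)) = 1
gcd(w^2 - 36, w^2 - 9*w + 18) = w - 6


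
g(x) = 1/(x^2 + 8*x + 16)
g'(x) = (-2*x - 8)/(x^2 + 8*x + 16)^2 = 2*(-x - 4)/(x^2 + 8*x + 16)^2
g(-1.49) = 0.16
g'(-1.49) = -0.13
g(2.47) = 0.02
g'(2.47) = -0.01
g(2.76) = 0.02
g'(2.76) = -0.01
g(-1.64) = 0.18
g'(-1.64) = -0.15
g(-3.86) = 51.02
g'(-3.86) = -728.86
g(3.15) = 0.02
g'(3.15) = -0.01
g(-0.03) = 0.06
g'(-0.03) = -0.03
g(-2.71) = 0.60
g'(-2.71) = -0.93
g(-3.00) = 1.00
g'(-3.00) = -2.00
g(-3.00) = 1.00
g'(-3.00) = -2.00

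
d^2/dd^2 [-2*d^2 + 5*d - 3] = -4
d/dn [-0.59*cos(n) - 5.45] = 0.59*sin(n)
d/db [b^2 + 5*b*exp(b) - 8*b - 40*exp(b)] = 5*b*exp(b) + 2*b - 35*exp(b) - 8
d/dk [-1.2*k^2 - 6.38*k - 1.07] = -2.4*k - 6.38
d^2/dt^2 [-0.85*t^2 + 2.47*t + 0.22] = -1.70000000000000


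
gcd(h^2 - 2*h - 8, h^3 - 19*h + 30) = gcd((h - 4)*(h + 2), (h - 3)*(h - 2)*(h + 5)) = 1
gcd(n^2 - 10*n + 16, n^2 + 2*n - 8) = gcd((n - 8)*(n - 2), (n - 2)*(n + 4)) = n - 2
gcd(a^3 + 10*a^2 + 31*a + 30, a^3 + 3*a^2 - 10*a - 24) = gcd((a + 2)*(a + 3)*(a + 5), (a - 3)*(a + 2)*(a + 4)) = a + 2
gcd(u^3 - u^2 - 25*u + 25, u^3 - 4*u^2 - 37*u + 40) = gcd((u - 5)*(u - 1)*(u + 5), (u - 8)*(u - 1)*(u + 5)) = u^2 + 4*u - 5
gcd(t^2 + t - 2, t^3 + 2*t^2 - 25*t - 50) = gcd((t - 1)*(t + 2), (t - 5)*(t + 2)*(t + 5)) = t + 2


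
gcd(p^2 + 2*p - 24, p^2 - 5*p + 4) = p - 4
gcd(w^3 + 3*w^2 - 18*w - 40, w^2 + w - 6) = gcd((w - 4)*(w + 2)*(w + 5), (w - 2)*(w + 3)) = 1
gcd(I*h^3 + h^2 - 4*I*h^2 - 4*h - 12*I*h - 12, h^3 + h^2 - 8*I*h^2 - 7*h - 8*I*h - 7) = h - I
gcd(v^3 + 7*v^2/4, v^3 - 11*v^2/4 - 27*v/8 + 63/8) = v + 7/4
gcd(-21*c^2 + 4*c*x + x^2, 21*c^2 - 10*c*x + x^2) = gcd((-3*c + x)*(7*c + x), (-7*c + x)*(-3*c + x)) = -3*c + x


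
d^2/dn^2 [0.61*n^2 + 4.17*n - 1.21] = 1.22000000000000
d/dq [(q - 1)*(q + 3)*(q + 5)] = 3*q^2 + 14*q + 7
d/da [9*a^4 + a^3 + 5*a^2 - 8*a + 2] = 36*a^3 + 3*a^2 + 10*a - 8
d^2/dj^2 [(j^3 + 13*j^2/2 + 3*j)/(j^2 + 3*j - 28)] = (41*j^3 + 588*j^2 + 5208*j + 10696)/(j^6 + 9*j^5 - 57*j^4 - 477*j^3 + 1596*j^2 + 7056*j - 21952)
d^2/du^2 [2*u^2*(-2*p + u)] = -8*p + 12*u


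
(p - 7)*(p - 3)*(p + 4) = p^3 - 6*p^2 - 19*p + 84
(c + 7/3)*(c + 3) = c^2 + 16*c/3 + 7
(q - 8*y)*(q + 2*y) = q^2 - 6*q*y - 16*y^2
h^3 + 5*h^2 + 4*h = h*(h + 1)*(h + 4)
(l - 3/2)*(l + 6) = l^2 + 9*l/2 - 9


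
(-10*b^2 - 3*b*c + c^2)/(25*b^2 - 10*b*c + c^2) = (-2*b - c)/(5*b - c)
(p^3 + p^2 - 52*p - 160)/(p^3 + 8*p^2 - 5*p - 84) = (p^2 - 3*p - 40)/(p^2 + 4*p - 21)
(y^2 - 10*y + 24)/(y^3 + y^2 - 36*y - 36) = (y - 4)/(y^2 + 7*y + 6)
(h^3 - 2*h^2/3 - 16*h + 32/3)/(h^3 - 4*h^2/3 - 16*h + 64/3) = (3*h - 2)/(3*h - 4)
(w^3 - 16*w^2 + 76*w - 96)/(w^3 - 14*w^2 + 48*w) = (w - 2)/w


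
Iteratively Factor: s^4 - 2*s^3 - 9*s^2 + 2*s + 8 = (s + 1)*(s^3 - 3*s^2 - 6*s + 8) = (s - 4)*(s + 1)*(s^2 + s - 2) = (s - 4)*(s + 1)*(s + 2)*(s - 1)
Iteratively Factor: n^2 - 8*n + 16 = (n - 4)*(n - 4)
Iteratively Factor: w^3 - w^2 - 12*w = (w + 3)*(w^2 - 4*w) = w*(w + 3)*(w - 4)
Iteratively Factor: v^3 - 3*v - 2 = (v + 1)*(v^2 - v - 2) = (v + 1)^2*(v - 2)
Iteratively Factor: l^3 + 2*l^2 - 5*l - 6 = (l + 1)*(l^2 + l - 6) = (l + 1)*(l + 3)*(l - 2)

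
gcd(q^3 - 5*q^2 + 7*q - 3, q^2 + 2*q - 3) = q - 1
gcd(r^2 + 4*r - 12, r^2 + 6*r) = r + 6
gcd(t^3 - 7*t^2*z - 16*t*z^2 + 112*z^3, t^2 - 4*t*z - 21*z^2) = -t + 7*z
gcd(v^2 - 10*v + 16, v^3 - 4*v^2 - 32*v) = v - 8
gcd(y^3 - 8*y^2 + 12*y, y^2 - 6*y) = y^2 - 6*y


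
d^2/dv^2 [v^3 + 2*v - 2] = 6*v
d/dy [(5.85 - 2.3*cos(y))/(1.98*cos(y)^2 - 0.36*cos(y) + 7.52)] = (-4.554*cos(y)^2 + 23.166*cos(y) + 15.19)*sin(y)/(3.9204*cos(y)^4 - 1.4256*cos(y)^3 + 29.9088*cos(y)^2 - 5.4144*cos(y) + 56.5504)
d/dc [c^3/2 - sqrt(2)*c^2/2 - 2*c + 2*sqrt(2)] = 3*c^2/2 - sqrt(2)*c - 2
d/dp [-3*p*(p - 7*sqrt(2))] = -6*p + 21*sqrt(2)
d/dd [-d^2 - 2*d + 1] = -2*d - 2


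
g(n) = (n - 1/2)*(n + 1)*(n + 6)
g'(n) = (n - 1/2)*(n + 1) + (n - 1/2)*(n + 6) + (n + 1)*(n + 6)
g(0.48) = -0.19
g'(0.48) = 9.43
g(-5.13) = 20.23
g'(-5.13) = 14.76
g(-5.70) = 8.74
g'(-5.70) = 25.87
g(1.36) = 14.94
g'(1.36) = 25.73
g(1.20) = 11.09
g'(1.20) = 22.42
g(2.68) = 69.63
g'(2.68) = 58.89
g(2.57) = 63.33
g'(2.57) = 55.72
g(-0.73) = -1.75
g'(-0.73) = -5.39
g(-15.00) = -1953.00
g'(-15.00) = 482.50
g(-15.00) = -1953.00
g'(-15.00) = 482.50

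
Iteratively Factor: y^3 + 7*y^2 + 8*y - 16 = (y + 4)*(y^2 + 3*y - 4) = (y - 1)*(y + 4)*(y + 4)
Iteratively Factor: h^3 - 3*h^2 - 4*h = (h - 4)*(h^2 + h) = (h - 4)*(h + 1)*(h)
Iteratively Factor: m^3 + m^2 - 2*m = (m)*(m^2 + m - 2) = m*(m - 1)*(m + 2)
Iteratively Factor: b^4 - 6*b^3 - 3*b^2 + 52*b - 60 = (b + 3)*(b^3 - 9*b^2 + 24*b - 20) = (b - 2)*(b + 3)*(b^2 - 7*b + 10) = (b - 5)*(b - 2)*(b + 3)*(b - 2)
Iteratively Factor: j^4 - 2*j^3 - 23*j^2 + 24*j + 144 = (j + 3)*(j^3 - 5*j^2 - 8*j + 48) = (j - 4)*(j + 3)*(j^2 - j - 12) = (j - 4)*(j + 3)^2*(j - 4)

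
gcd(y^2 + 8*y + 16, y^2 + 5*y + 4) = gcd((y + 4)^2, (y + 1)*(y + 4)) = y + 4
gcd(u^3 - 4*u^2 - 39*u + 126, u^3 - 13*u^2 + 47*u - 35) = u - 7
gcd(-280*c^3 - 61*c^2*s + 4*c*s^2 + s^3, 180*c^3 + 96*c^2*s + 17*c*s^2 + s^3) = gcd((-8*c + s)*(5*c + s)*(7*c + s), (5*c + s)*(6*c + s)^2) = 5*c + s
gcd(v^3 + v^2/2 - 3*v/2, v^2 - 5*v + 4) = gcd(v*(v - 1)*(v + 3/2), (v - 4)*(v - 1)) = v - 1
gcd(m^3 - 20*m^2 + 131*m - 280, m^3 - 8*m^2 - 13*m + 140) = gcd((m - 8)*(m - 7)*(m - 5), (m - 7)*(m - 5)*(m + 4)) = m^2 - 12*m + 35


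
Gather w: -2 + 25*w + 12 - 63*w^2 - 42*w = -63*w^2 - 17*w + 10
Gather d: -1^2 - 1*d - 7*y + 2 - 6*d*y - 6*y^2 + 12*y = d*(-6*y - 1) - 6*y^2 + 5*y + 1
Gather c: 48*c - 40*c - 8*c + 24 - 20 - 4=0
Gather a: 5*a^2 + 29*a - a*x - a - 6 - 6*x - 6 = 5*a^2 + a*(28 - x) - 6*x - 12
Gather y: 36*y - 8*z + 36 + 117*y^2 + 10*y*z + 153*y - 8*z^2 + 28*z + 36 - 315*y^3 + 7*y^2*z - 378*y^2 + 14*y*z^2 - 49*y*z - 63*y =-315*y^3 + y^2*(7*z - 261) + y*(14*z^2 - 39*z + 126) - 8*z^2 + 20*z + 72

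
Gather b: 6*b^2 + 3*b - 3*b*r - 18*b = 6*b^2 + b*(-3*r - 15)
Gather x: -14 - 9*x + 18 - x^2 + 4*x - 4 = -x^2 - 5*x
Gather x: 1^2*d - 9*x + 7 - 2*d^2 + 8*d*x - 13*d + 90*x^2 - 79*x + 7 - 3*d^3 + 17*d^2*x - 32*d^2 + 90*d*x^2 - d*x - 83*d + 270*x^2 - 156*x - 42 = -3*d^3 - 34*d^2 - 95*d + x^2*(90*d + 360) + x*(17*d^2 + 7*d - 244) - 28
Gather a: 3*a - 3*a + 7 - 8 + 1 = 0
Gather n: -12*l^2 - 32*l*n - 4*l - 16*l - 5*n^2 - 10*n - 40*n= -12*l^2 - 20*l - 5*n^2 + n*(-32*l - 50)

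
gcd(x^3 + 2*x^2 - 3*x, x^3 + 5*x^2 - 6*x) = x^2 - x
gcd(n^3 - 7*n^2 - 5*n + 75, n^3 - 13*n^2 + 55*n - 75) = n^2 - 10*n + 25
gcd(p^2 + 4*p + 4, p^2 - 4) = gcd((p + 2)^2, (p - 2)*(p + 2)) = p + 2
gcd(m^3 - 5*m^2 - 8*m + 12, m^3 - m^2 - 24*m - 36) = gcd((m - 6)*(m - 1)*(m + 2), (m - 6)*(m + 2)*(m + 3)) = m^2 - 4*m - 12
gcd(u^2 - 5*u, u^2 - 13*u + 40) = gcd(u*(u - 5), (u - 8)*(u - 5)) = u - 5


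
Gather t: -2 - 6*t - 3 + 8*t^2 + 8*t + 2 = 8*t^2 + 2*t - 3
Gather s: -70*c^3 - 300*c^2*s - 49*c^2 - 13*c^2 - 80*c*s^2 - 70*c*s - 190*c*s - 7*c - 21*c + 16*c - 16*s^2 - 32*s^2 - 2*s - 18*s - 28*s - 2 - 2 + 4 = -70*c^3 - 62*c^2 - 12*c + s^2*(-80*c - 48) + s*(-300*c^2 - 260*c - 48)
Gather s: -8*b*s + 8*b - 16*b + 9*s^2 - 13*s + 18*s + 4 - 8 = -8*b + 9*s^2 + s*(5 - 8*b) - 4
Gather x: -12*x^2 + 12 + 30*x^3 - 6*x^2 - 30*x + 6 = 30*x^3 - 18*x^2 - 30*x + 18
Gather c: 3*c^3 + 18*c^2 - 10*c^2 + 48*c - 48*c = 3*c^3 + 8*c^2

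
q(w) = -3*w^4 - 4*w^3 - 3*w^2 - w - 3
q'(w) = -12*w^3 - 12*w^2 - 6*w - 1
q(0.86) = -10.26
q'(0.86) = -22.67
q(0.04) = -3.05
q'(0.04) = -1.26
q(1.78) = -66.96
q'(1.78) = -117.38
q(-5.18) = -1682.28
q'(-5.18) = 1375.99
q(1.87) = -78.20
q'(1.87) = -132.65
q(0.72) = -7.57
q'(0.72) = -16.02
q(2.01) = -98.58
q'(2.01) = -158.99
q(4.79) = -2095.53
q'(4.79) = -1623.90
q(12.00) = -69567.00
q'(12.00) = -22537.00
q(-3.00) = -162.00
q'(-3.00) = 233.00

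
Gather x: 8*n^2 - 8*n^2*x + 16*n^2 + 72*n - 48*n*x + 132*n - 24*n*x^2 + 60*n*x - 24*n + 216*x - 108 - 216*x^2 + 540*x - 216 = 24*n^2 + 180*n + x^2*(-24*n - 216) + x*(-8*n^2 + 12*n + 756) - 324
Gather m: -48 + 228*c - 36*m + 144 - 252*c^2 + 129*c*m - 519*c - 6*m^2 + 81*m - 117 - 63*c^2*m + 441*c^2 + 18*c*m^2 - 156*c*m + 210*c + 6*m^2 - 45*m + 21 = 189*c^2 + 18*c*m^2 - 81*c + m*(-63*c^2 - 27*c)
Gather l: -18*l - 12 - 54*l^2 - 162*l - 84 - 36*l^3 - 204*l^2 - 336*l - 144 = -36*l^3 - 258*l^2 - 516*l - 240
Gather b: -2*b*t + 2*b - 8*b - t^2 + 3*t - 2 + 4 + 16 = b*(-2*t - 6) - t^2 + 3*t + 18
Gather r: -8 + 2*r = 2*r - 8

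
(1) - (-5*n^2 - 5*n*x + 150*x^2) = 5*n^2 + 5*n*x - 150*x^2 + 1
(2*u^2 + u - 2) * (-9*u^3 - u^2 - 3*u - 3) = -18*u^5 - 11*u^4 + 11*u^3 - 7*u^2 + 3*u + 6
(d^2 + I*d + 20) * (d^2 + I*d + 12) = d^4 + 2*I*d^3 + 31*d^2 + 32*I*d + 240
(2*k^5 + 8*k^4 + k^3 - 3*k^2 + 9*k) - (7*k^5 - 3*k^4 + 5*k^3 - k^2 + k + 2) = -5*k^5 + 11*k^4 - 4*k^3 - 2*k^2 + 8*k - 2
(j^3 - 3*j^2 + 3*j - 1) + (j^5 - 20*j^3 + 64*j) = j^5 - 19*j^3 - 3*j^2 + 67*j - 1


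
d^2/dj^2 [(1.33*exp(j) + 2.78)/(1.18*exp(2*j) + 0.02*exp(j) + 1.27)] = (1.851892*exp(4*j) + 15.4521*exp(3*j) - 11.762004*exp(2*j) - 16.697102*exp(j) + 2.074545)*exp(j)/(1.643032*exp(6*j) + 0.083544*exp(5*j) + 5.30646*exp(4*j) + 0.17984*exp(3*j) + 5.71119*exp(2*j) + 0.096774*exp(j) + 2.048383)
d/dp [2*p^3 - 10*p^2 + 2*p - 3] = 6*p^2 - 20*p + 2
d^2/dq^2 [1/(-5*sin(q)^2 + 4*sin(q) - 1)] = 2*(50*sin(q)^4 - 30*sin(q)^3 - 77*sin(q)^2 + 62*sin(q) - 11)/(5*sin(q)^2 - 4*sin(q) + 1)^3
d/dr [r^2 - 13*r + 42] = 2*r - 13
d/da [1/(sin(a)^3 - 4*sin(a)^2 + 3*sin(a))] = (-3*cos(a) + 8/tan(a) - 3*cos(a)/sin(a)^2)/((sin(a) - 3)^2*(sin(a) - 1)^2)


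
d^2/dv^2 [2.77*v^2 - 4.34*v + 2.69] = 5.54000000000000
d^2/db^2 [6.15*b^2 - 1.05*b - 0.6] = 12.3000000000000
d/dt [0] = 0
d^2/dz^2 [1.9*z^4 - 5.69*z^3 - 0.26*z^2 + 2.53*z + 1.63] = 22.8*z^2 - 34.14*z - 0.52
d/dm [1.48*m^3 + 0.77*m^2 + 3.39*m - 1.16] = 4.44*m^2 + 1.54*m + 3.39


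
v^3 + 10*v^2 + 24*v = v*(v + 4)*(v + 6)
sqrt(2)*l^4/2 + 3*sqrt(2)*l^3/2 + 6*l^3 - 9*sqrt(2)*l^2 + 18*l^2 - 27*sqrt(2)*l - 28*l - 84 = (l + 3)*(l - 2*sqrt(2))*(l + 7*sqrt(2))*(sqrt(2)*l/2 + 1)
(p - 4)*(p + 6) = p^2 + 2*p - 24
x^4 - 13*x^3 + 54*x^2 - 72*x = x*(x - 6)*(x - 4)*(x - 3)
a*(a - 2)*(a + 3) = a^3 + a^2 - 6*a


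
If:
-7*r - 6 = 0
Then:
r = -6/7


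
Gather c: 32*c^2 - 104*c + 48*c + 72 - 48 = 32*c^2 - 56*c + 24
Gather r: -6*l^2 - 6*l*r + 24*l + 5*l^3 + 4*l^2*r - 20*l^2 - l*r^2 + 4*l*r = 5*l^3 - 26*l^2 - l*r^2 + 24*l + r*(4*l^2 - 2*l)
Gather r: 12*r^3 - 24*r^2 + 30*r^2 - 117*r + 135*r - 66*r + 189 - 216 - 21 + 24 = 12*r^3 + 6*r^2 - 48*r - 24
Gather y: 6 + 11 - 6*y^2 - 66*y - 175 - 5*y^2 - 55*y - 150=-11*y^2 - 121*y - 308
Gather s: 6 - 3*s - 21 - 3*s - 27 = -6*s - 42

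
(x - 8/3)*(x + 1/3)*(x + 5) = x^3 + 8*x^2/3 - 113*x/9 - 40/9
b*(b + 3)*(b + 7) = b^3 + 10*b^2 + 21*b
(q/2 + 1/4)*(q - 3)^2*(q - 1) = q^4/2 - 13*q^3/4 + 23*q^2/4 - 3*q/4 - 9/4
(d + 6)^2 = d^2 + 12*d + 36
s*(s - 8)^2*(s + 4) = s^4 - 12*s^3 + 256*s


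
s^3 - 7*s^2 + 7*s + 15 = (s - 5)*(s - 3)*(s + 1)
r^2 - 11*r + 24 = (r - 8)*(r - 3)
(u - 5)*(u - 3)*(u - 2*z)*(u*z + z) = u^4*z - 2*u^3*z^2 - 7*u^3*z + 14*u^2*z^2 + 7*u^2*z - 14*u*z^2 + 15*u*z - 30*z^2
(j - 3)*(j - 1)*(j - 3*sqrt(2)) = j^3 - 3*sqrt(2)*j^2 - 4*j^2 + 3*j + 12*sqrt(2)*j - 9*sqrt(2)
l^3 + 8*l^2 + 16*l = l*(l + 4)^2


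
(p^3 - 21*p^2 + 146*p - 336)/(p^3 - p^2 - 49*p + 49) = (p^2 - 14*p + 48)/(p^2 + 6*p - 7)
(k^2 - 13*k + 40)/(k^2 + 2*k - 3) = (k^2 - 13*k + 40)/(k^2 + 2*k - 3)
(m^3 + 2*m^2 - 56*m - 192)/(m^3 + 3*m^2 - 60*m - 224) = (m + 6)/(m + 7)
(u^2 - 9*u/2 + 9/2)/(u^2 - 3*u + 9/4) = 2*(u - 3)/(2*u - 3)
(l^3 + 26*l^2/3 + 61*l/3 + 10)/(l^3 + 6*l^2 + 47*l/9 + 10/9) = 3*(l + 3)/(3*l + 1)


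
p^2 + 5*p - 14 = (p - 2)*(p + 7)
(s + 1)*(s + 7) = s^2 + 8*s + 7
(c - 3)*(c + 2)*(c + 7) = c^3 + 6*c^2 - 13*c - 42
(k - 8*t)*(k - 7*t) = k^2 - 15*k*t + 56*t^2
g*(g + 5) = g^2 + 5*g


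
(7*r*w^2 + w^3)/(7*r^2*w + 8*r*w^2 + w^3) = w/(r + w)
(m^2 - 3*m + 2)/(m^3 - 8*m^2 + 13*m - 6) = (m - 2)/(m^2 - 7*m + 6)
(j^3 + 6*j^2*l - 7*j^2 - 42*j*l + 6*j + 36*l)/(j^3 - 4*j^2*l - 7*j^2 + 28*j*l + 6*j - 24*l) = (j + 6*l)/(j - 4*l)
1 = 1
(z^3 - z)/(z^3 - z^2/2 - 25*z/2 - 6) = 2*z*(1 - z^2)/(-2*z^3 + z^2 + 25*z + 12)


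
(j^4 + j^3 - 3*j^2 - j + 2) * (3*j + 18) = 3*j^5 + 21*j^4 + 9*j^3 - 57*j^2 - 12*j + 36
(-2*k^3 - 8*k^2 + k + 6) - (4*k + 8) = -2*k^3 - 8*k^2 - 3*k - 2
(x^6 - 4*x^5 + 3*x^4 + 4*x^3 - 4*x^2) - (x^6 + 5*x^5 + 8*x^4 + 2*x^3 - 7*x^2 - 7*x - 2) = -9*x^5 - 5*x^4 + 2*x^3 + 3*x^2 + 7*x + 2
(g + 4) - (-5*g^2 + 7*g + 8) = 5*g^2 - 6*g - 4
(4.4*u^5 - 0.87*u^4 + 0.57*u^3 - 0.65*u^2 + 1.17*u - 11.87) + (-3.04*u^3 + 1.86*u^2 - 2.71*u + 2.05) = 4.4*u^5 - 0.87*u^4 - 2.47*u^3 + 1.21*u^2 - 1.54*u - 9.82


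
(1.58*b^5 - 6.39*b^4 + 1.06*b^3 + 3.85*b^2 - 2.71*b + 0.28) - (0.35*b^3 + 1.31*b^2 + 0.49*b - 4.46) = 1.58*b^5 - 6.39*b^4 + 0.71*b^3 + 2.54*b^2 - 3.2*b + 4.74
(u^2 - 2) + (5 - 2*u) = u^2 - 2*u + 3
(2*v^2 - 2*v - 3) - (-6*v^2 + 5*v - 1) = 8*v^2 - 7*v - 2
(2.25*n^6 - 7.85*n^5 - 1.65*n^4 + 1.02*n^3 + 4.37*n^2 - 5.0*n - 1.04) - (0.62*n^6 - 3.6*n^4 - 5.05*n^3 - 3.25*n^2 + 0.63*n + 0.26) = 1.63*n^6 - 7.85*n^5 + 1.95*n^4 + 6.07*n^3 + 7.62*n^2 - 5.63*n - 1.3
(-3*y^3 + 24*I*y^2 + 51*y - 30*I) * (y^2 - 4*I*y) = -3*y^5 + 36*I*y^4 + 147*y^3 - 234*I*y^2 - 120*y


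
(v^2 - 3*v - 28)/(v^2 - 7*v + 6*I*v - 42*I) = (v + 4)/(v + 6*I)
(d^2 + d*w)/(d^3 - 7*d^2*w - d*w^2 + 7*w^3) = d/(d^2 - 8*d*w + 7*w^2)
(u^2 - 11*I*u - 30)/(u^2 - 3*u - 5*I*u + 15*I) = (u - 6*I)/(u - 3)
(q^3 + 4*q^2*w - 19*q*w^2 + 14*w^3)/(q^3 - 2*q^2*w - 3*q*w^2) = (-q^3 - 4*q^2*w + 19*q*w^2 - 14*w^3)/(q*(-q^2 + 2*q*w + 3*w^2))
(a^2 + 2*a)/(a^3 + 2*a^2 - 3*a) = (a + 2)/(a^2 + 2*a - 3)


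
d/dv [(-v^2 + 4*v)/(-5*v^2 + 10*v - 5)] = 2*(v + 2)/(5*(v^3 - 3*v^2 + 3*v - 1))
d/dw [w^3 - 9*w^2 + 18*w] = 3*w^2 - 18*w + 18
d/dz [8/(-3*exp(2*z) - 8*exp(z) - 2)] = (48*exp(z) + 64)*exp(z)/(3*exp(2*z) + 8*exp(z) + 2)^2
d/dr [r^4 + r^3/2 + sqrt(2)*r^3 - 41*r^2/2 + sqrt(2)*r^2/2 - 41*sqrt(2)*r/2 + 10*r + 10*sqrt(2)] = 4*r^3 + 3*r^2/2 + 3*sqrt(2)*r^2 - 41*r + sqrt(2)*r - 41*sqrt(2)/2 + 10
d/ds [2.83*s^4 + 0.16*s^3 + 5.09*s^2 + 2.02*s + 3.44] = 11.32*s^3 + 0.48*s^2 + 10.18*s + 2.02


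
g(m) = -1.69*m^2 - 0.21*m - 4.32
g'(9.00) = -30.63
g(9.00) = -143.10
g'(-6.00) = 20.07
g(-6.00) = -63.90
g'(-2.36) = 7.77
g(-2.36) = -13.24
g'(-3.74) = 12.43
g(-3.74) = -27.17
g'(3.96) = -13.59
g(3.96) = -31.65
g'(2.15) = -7.48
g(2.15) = -12.58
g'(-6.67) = 22.33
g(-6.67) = -78.11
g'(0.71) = -2.61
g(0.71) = -5.32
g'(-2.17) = 7.12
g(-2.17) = -11.82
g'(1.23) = -4.37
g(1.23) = -7.14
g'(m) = -3.38*m - 0.21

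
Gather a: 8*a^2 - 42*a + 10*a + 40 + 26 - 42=8*a^2 - 32*a + 24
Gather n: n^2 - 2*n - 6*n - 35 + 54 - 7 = n^2 - 8*n + 12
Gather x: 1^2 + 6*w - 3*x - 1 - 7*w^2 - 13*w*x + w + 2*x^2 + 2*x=-7*w^2 + 7*w + 2*x^2 + x*(-13*w - 1)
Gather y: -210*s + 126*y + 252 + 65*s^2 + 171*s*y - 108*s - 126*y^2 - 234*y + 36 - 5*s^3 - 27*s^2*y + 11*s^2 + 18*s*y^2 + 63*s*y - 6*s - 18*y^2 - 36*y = -5*s^3 + 76*s^2 - 324*s + y^2*(18*s - 144) + y*(-27*s^2 + 234*s - 144) + 288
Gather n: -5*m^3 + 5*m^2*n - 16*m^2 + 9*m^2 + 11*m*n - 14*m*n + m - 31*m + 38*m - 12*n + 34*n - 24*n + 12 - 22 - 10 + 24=-5*m^3 - 7*m^2 + 8*m + n*(5*m^2 - 3*m - 2) + 4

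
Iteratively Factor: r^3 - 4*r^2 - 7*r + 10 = (r - 1)*(r^2 - 3*r - 10) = (r - 5)*(r - 1)*(r + 2)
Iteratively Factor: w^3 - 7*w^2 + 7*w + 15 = (w - 3)*(w^2 - 4*w - 5) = (w - 3)*(w + 1)*(w - 5)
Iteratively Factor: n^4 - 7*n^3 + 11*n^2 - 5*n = (n - 5)*(n^3 - 2*n^2 + n) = (n - 5)*(n - 1)*(n^2 - n) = n*(n - 5)*(n - 1)*(n - 1)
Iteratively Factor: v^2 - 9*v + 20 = (v - 5)*(v - 4)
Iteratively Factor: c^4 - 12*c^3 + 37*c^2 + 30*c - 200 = (c + 2)*(c^3 - 14*c^2 + 65*c - 100) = (c - 5)*(c + 2)*(c^2 - 9*c + 20) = (c - 5)*(c - 4)*(c + 2)*(c - 5)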